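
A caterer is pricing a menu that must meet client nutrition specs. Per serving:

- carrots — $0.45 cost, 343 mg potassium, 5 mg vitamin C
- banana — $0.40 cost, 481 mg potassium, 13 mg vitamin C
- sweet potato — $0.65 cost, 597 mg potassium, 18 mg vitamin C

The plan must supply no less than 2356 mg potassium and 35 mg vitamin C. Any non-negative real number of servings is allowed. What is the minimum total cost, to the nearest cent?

$1.96

Compare the cost at each extreme point of the feasible region.
carrots only: max(2356/343, 35/5) = 7 servings → $3.15.
banana only: max(2356/481, 35/13) = 4.898 servings → $1.96.
sweet potato only: max(2356/597, 35/18) = 3.946 servings → $2.57.
carrots + banana with both tight: 6.715 servings and 0.1095 servings → $3.07.
carrots + sweet potato with both tight: 6.746 servings and 0.07056 servings → $3.08.
banana + sweet potato: intersection lies outside the first quadrant.
So the least-cost plan costs $1.96.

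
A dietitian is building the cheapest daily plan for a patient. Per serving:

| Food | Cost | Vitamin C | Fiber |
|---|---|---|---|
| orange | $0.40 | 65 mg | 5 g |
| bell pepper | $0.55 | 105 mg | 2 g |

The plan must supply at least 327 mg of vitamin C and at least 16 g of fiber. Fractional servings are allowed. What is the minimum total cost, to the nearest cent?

This is a tiny linear program; its minimum lies at a vertex of the feasible set. List the vertices and price them.
orange only: max(327/65, 16/5) = 5.031 servings → $2.01.
bell pepper only: max(327/105, 16/2) = 8 servings → $4.40.
orange + bell pepper with both tight: 2.597 servings and 1.506 servings → $1.87.
Cheapest feasible corner: $1.87.

$1.87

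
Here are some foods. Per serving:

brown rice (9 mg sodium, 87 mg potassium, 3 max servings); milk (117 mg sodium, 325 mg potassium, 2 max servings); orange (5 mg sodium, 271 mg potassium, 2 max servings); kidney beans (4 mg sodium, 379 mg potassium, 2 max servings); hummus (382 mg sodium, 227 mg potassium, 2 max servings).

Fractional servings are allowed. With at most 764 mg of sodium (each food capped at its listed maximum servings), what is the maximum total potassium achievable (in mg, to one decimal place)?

Potassium per mg sodium: kidney beans 94.75, orange 54.2, brown rice 9.667, milk 2.778, hummus 0.5942.
Take 2 servings of kidney beans: uses 8 mg sodium, +758.0 mg potassium (running total 758.0 mg).
Take 2 servings of orange: uses 10 mg sodium, +542.0 mg potassium (running total 1300.0 mg).
Take 3 servings of brown rice: uses 27 mg sodium, +261.0 mg potassium (running total 1561.0 mg).
Take 2 servings of milk: uses 234 mg sodium, +650.0 mg potassium (running total 2211.0 mg).
Take 1.27 servings of hummus: uses 485 mg sodium, +288.2 mg potassium (running total 2499.2 mg).
Greedy by best ratio exhausts the sodium allowance optimally: 2499.2 mg.

2499.2 mg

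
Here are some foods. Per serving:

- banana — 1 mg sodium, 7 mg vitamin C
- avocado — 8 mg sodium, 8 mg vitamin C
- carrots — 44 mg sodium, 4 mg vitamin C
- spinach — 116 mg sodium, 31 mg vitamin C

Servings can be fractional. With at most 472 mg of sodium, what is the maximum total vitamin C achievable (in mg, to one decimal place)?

Vitamin C per mg sodium: banana 7, avocado 1, spinach 0.2672, carrots 0.09091.
With no serving limits, spend the whole sodium allowance on banana: 472 mg / 1 mg × 7 mg = 3304.0 mg.

3304.0 mg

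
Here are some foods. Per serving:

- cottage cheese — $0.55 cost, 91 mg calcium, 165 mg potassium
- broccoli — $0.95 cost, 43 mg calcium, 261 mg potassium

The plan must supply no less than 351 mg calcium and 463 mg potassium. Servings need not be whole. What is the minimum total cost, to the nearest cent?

cottage cheese only: max(351/91, 463/165) = 3.857 servings → $2.12.
broccoli only: max(351/43, 463/261) = 8.163 servings → $7.75.
cottage cheese + broccoli: intersection lies outside the first quadrant.
Cheapest feasible corner: $2.12.

$2.12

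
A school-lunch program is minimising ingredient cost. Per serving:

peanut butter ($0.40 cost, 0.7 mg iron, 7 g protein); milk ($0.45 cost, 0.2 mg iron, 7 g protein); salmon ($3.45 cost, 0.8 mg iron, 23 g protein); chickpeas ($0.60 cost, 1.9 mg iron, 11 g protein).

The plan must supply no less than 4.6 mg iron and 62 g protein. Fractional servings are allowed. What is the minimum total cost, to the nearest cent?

$3.38

Check every corner: each single food scaled to meet both minima, and each pair solved so both constraints bind.
peanut butter only: max(4.6/0.7, 62/7) = 8.857 servings → $3.54.
milk only: max(4.6/0.2, 62/7) = 23 servings → $10.35.
salmon only: max(4.6/0.8, 62/23) = 5.75 servings → $19.84.
chickpeas only: max(4.6/1.9, 62/11) = 5.636 servings → $3.38.
peanut butter + milk with both tight: 5.657 servings and 3.2 servings → $3.70.
peanut butter + salmon with both tight: 5.352 servings and 1.067 servings → $5.82.
peanut butter + chickpeas: intersection lies outside the first quadrant.
milk + salmon with both targets exact would need a negative amount; discard.
milk + chickpeas with both tight: 6.054 servings and 1.784 servings → $3.79.
salmon + chickpeas with both tight: 1.926 servings and 1.61 servings → $7.61.
The minimum over all feasible corners is $3.38.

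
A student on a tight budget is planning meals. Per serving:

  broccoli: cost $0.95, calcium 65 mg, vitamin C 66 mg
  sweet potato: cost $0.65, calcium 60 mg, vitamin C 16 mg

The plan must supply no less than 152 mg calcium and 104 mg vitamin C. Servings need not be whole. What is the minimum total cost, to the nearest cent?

broccoli only: max(152/65, 104/66) = 2.338 servings → $2.22.
sweet potato only: max(152/60, 104/16) = 6.5 servings → $4.22.
broccoli + sweet potato with both tight: 1.304 servings and 1.121 servings → $1.97.
The minimum over all feasible corners is $1.97.

$1.97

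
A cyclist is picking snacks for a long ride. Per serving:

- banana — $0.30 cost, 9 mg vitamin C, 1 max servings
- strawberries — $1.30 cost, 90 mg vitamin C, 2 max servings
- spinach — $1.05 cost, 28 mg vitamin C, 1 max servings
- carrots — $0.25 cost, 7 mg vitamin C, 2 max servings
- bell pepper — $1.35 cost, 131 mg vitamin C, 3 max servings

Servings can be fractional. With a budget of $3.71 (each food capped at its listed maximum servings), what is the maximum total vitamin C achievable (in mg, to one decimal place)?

360.0 mg

Vitamin C per dollar: bell pepper 97.04, strawberries 69.23, banana 30, carrots 28, spinach 26.67.
Take 2.748 servings of bell pepper: spends $3.71, +360.0 mg vitamin C (running total 360.0 mg).
Greedy by best ratio exhausts the cost allowance optimally: 360.0 mg.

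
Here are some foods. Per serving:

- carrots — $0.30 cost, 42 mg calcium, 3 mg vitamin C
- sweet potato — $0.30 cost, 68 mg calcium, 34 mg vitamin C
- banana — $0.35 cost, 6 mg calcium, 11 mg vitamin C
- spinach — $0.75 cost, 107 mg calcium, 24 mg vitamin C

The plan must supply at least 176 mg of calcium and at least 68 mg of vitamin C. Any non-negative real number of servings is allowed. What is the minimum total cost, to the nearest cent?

Two binding constraints pin down two serving amounts, so the optimal mix uses at most two foods. The candidates are each food alone (scaled to the tighter of calcium/vitamin C) and each pair with both constraints tight.
carrots only: max(176/42, 68/3) = 22.67 servings → $6.80.
sweet potato only: max(176/68, 68/34) = 2.588 servings → $0.78.
banana only: max(176/6, 68/11) = 29.33 servings → $10.27.
spinach only: max(176/107, 68/24) = 2.833 servings → $2.12.
carrots + sweet potato with both tight: 1.111 servings and 1.902 servings → $0.90.
carrots + banana with both tight: 3.441 servings and 5.243 servings → $2.87.
carrots + spinach: the both-tight solution has a negative serving — not a feasible corner.
sweet potato + banana: intersection lies outside the first quadrant.
sweet potato + spinach with both tight: 1.521 servings and 0.678 servings → $0.96.
banana + spinach with both tight: 2.955 servings and 1.479 servings → $2.14.
The minimum over all feasible corners is $0.78.

$0.78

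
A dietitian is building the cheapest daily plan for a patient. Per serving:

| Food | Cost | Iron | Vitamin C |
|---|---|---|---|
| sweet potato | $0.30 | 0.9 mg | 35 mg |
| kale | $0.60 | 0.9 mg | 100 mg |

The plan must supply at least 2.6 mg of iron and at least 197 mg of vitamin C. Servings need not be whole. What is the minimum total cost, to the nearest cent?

$1.31

With two linear requirements the optimum uses one or two foods; enumerate the corners.
sweet potato only: max(2.6/0.9, 197/35) = 5.629 servings → $1.69.
kale only: max(2.6/0.9, 197/100) = 2.889 servings → $1.73.
sweet potato + kale with both tight: 1.414 servings and 1.475 servings → $1.31.
Cheapest feasible corner: $1.31.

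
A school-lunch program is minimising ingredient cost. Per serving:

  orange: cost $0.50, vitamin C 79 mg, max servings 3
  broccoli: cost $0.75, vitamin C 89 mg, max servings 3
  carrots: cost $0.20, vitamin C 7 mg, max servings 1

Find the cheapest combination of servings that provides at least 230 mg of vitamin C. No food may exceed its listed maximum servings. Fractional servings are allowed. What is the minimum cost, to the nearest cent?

$1.46

Cost per mg of vitamin C: orange $0.0063, broccoli $0.0084, carrots $0.0286.
Take 2.911 servings of orange: +230.0 mg vitamin C for $1.46 (total $1.46, still need 0.0 mg).
Filling from the cheapest source first is optimal under one linear minimum: $1.46.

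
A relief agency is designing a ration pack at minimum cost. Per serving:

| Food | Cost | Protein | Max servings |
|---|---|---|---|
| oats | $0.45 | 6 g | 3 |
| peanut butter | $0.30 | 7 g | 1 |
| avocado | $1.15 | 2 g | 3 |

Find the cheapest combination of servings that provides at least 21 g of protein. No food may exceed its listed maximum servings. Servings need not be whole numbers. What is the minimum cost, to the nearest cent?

Cost per g of protein: peanut butter $0.0429, oats $0.0750, avocado $0.5750.
Take 1 serving of peanut butter: +7.0 g protein for $0.30 (total $0.30, still need 14.0 g).
Take 2.333 servings of oats: +14.0 g protein for $1.05 (total $1.35, still need 0.0 g).
Filling from the cheapest source first is optimal under one linear minimum: $1.35.

$1.35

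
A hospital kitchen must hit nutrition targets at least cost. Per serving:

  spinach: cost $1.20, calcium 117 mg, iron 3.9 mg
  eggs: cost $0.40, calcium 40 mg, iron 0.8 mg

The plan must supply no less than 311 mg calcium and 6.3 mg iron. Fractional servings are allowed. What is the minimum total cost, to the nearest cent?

A basic optimal solution has at most two foods positive. Try each food alone and each pair with both targets met exactly.
spinach only: max(311/117, 6.3/3.9) = 2.658 servings → $3.19.
eggs only: max(311/40, 6.3/0.8) = 7.875 servings → $3.15.
spinach + eggs with both tight: 0.05128 servings and 7.625 servings → $3.11.
The minimum over all feasible corners is $3.11.

$3.11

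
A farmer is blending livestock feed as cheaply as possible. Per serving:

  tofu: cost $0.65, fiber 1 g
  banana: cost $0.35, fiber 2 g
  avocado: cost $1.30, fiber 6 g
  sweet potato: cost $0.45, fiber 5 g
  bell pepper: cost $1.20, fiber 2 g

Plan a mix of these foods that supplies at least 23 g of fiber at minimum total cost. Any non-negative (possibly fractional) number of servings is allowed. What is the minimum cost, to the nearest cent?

$2.07

Cost per g of fiber: sweet potato $0.0900, banana $0.1750, avocado $0.2167, bell pepper $0.6000, tofu $0.6500.
With no serving limits, use only sweet potato: 23 g / 5 g = 4.6 servings × $0.45 = $2.07.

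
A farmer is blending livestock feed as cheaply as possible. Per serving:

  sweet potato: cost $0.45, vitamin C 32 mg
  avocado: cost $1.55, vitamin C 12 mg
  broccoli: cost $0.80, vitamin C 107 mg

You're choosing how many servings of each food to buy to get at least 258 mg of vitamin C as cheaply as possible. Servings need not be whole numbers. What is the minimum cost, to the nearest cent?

$1.93

Cost per mg of vitamin C: broccoli $0.0075, sweet potato $0.0141, avocado $0.1292.
With no serving limits, use only broccoli: 258 mg / 107 mg = 2.411 servings × $0.80 = $1.93.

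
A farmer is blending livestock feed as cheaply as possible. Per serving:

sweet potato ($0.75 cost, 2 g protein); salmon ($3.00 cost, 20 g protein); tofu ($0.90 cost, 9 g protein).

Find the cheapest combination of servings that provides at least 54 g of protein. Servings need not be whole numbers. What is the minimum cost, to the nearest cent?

Cost per g of protein: tofu $0.1000, salmon $0.1500, sweet potato $0.3750.
With no serving limits, use only tofu: 54 g / 9 g = 6 servings × $0.90 = $5.40.

$5.40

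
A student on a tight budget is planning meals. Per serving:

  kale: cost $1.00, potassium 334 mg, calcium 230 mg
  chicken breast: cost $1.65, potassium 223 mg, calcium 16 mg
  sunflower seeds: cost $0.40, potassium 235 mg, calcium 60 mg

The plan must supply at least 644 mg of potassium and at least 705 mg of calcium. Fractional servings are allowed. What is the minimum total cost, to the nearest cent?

Compare the cost at each extreme point of the feasible region.
kale only: max(644/334, 705/230) = 3.065 servings → $3.07.
chicken breast only: max(644/223, 705/16) = 44.06 servings → $72.70.
sunflower seeds only: max(644/235, 705/60) = 11.75 servings → $4.70.
kale + chicken breast with both targets exact would need a negative amount; discard.
kale + sunflower seeds: intersection lies outside the first quadrant.
chicken breast + sunflower seeds: the both-tight solution has a negative serving — not a feasible corner.
Cheapest feasible corner: $3.07.

$3.07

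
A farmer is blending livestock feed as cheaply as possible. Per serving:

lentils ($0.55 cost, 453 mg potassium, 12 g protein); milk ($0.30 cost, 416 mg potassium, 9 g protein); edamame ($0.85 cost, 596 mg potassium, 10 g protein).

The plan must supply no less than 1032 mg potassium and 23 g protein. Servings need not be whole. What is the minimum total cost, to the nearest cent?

$0.77

Minimising a linear cost over {potassium ≥ 1032, protein ≥ 23, servings ≥ 0} — the optimum is at a vertex, using one or two foods.
lentils only: max(1032/453, 23/12) = 2.278 servings → $1.25.
milk only: max(1032/416, 23/9) = 2.556 servings → $0.77.
edamame only: max(1032/596, 23/10) = 2.3 servings → $1.96.
lentils + milk with both tight: 0.306 servings and 2.148 servings → $0.81.
lentils + edamame with both tight: 1.292 servings and 0.7494 servings → $1.35.
milk + edamame: intersection lies outside the first quadrant.
The minimum over all feasible corners is $0.77.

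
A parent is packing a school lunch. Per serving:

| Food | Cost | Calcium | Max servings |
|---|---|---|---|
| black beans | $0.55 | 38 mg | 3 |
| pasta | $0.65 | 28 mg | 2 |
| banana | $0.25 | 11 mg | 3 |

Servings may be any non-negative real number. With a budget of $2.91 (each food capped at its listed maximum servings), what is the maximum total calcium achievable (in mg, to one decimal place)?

Calcium per dollar: black beans 69.09, banana 44, pasta 43.08.
Take 3 servings of black beans: spends $1.65, +114.0 mg calcium (running total 114.0 mg).
Take 3 servings of banana: spends $0.75, +33.0 mg calcium (running total 147.0 mg).
Take 0.7846 servings of pasta: spends $0.51, +22.0 mg calcium (running total 169.0 mg).
Filling greedily by calcium-per-dollar is optimal for one linear limit, giving 169.0 mg.

169.0 mg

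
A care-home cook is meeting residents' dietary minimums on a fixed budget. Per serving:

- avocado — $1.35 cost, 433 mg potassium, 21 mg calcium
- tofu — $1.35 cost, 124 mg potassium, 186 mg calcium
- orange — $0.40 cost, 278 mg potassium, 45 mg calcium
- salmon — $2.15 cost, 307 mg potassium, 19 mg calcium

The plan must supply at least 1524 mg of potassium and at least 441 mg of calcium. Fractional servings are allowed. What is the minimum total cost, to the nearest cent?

Minimising a linear cost over {potassium ≥ 1524, calcium ≥ 441, servings ≥ 0} — the optimum is at a vertex, using one or two foods.
avocado only: max(1524/433, 441/21) = 21 servings → $28.35.
tofu only: max(1524/124, 441/186) = 12.29 servings → $16.59.
orange only: max(1524/278, 441/45) = 9.8 servings → $3.92.
salmon only: max(1524/307, 441/19) = 23.21 servings → $49.90.
avocado + tofu with both tight: 2.936 servings and 2.04 servings → $6.72.
avocado + orange: intersection lies outside the first quadrant.
avocado + salmon with both targets exact would need a negative amount; discard.
tofu + orange with both tight: 1.171 servings and 4.96 servings → $3.56.
tofu + salmon with both tight: 1.944 servings and 4.179 servings → $11.61.
orange + salmon: intersection lies outside the first quadrant.
So the least-cost plan costs $3.56.

$3.56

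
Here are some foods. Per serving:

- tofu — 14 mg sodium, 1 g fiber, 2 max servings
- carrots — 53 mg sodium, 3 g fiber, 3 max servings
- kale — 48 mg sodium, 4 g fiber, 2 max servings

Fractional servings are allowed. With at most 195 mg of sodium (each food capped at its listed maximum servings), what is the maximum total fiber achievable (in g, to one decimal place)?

Fiber per mg sodium: kale 0.08333, tofu 0.07143, carrots 0.0566.
Take 2 servings of kale: uses 96 mg sodium, +8.0 g fiber (running total 8.0 g).
Take 2 servings of tofu: uses 28 mg sodium, +2.0 g fiber (running total 10.0 g).
Take 1.34 servings of carrots: uses 71 mg sodium, +4.0 g fiber (running total 14.0 g).
Filling greedily by fiber-per-mg sodium is optimal for one linear limit, giving 14.0 g.

14.0 g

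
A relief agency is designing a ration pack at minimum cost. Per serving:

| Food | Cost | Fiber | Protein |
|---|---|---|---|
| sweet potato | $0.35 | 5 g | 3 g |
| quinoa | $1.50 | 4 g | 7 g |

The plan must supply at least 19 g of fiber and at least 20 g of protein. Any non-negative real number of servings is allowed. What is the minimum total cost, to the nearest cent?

$2.33

A basic optimal solution has at most two foods positive. Try each food alone and each pair with both targets met exactly.
sweet potato only: max(19/5, 20/3) = 6.667 servings → $2.33.
quinoa only: max(19/4, 20/7) = 4.75 servings → $7.12.
sweet potato + quinoa with both tight: 2.304 servings and 1.87 servings → $3.61.
Cheapest feasible corner: $2.33.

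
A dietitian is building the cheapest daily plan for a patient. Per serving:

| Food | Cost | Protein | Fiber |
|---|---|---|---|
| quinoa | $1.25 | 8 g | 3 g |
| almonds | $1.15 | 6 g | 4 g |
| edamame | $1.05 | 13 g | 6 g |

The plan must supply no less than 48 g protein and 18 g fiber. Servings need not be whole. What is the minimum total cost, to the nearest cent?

With two linear requirements the optimum uses one or two foods; enumerate the corners.
quinoa only: max(48/8, 18/3) = 6 servings → $7.50.
almonds only: max(48/6, 18/4) = 8 servings → $9.20.
edamame only: max(48/13, 18/6) = 3.692 servings → $3.88.
quinoa + almonds with both tight: 6 servings and 0 servings → $7.50.
quinoa + edamame with both tight: 6 servings and 0 servings → $7.50.
almonds + edamame: the both-tight solution has a negative serving — not a feasible corner.
Cheapest feasible corner: $3.88.

$3.88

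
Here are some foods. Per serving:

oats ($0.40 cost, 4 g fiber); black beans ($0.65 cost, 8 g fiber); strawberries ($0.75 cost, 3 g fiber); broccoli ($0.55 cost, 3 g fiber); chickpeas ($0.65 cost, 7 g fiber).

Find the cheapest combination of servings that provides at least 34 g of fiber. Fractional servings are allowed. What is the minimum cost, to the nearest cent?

Cost per g of fiber: black beans $0.0813, chickpeas $0.0929, oats $0.1000, broccoli $0.1833, strawberries $0.2500.
With no serving limits, use only black beans: 34 g / 8 g = 4.25 servings × $0.65 = $2.76.

$2.76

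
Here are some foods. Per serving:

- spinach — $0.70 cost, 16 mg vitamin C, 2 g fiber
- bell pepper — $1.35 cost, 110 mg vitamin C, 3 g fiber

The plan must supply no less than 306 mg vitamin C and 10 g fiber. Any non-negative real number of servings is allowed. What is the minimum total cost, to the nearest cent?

Two binding constraints pin down two serving amounts, so the optimal mix uses at most two foods. The candidates are each food alone (scaled to the tighter of vitamin C/fiber) and each pair with both constraints tight.
spinach only: max(306/16, 10/2) = 19.12 servings → $13.39.
bell pepper only: max(306/110, 10/3) = 3.333 servings → $4.50.
spinach + bell pepper with both tight: 1.058 servings and 2.628 servings → $4.29.
Cheapest feasible corner: $4.29.

$4.29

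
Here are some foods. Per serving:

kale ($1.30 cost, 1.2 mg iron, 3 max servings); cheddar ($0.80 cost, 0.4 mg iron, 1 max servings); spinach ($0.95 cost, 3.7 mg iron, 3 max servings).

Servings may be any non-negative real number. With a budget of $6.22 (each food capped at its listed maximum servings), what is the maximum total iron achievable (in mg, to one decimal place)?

Iron per dollar: spinach 3.895, kale 0.9231, cheddar 0.5.
Take 3 servings of spinach: spends $2.85, +11.1 mg iron (running total 11.1 mg).
Take 2.592 servings of kale: spends $3.37, +3.1 mg iron (running total 14.2 mg).
Filling greedily by iron-per-dollar is optimal for one linear limit, giving 14.2 mg.

14.2 mg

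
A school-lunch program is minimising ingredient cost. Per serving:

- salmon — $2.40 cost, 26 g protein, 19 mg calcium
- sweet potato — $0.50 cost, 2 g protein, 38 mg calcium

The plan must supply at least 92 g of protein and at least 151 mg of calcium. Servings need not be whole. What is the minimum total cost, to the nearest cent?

$9.22

salmon only: max(92/26, 151/19) = 7.947 servings → $19.07.
sweet potato only: max(92/2, 151/38) = 46 servings → $23.00.
salmon + sweet potato with both tight: 3.362 servings and 2.293 servings → $9.22.
So the least-cost plan costs $9.22.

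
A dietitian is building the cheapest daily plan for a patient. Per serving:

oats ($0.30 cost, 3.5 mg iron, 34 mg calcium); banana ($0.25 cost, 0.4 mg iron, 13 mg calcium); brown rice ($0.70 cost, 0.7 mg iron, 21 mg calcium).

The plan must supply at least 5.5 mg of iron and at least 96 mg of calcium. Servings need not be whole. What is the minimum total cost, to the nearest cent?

$0.85

oats only: max(5.5/3.5, 96/34) = 2.824 servings → $0.85.
banana only: max(5.5/0.4, 96/13) = 13.75 servings → $3.44.
brown rice only: max(5.5/0.7, 96/21) = 7.857 servings → $5.50.
oats + banana with both tight: 1.038 servings and 4.671 servings → $1.48.
oats + brown rice with both tight: 0.9718 servings and 2.998 servings → $2.39.
banana + brown rice: the both-tight solution has a negative serving — not a feasible corner.
Cheapest feasible corner: $0.85.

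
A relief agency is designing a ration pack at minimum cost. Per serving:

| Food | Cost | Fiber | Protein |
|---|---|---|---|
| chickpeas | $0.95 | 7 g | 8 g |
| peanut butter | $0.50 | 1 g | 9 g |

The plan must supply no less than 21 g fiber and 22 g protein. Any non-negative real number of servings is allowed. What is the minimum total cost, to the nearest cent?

For a min-cost LP with two ≥-constraints, a basic feasible solution has at most two positive variables.
chickpeas only: max(21/7, 22/8) = 3 servings → $2.85.
peanut butter only: max(21/1, 22/9) = 21 servings → $10.50.
chickpeas + peanut butter with both targets exact would need a negative amount; discard.
So the least-cost plan costs $2.85.

$2.85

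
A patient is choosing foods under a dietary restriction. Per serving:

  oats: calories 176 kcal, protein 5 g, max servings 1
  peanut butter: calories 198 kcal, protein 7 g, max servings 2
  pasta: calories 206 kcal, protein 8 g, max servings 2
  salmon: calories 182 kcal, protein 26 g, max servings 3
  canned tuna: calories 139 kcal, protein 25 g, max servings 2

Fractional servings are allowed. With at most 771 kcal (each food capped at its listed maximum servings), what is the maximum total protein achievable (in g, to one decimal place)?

Protein per kcal: canned tuna 0.1799, salmon 0.1429, pasta 0.03883, peanut butter 0.03535, oats 0.02841.
Take 2 servings of canned tuna: uses 278 kcal, +50.0 g protein (running total 50.0 g).
Take 2.709 servings of salmon: uses 493 kcal, +70.4 g protein (running total 120.4 g).
Greedy by best ratio exhausts the calories allowance optimally: 120.4 g.

120.4 g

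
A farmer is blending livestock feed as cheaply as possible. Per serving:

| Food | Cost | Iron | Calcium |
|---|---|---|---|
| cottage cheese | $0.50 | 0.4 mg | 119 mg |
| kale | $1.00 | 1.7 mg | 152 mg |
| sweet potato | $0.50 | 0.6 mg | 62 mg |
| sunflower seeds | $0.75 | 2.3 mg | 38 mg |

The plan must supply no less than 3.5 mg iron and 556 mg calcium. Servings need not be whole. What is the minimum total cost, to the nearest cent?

For a min-cost LP with two ≥-constraints, a basic feasible solution has at most two positive variables.
cottage cheese only: max(3.5/0.4, 556/119) = 8.75 servings → $4.38.
kale only: max(3.5/1.7, 556/152) = 3.658 servings → $3.66.
sweet potato only: max(3.5/0.6, 556/62) = 8.968 servings → $4.48.
sunflower seeds only: max(3.5/2.3, 556/38) = 14.63 servings → $10.97.
cottage cheese + kale with both tight: 2.92 servings and 1.372 servings → $2.83.
cottage cheese + sweet potato with both tight: 2.502 servings and 4.165 servings → $3.33.
cottage cheese + sunflower seeds with both tight: 4.432 servings and 0.7509 servings → $2.78.
kale + sweet potato with both targets exact would need a negative amount; discard.
kale + sunflower seeds with both targets exact would need a negative amount; discard.
sweet potato + sunflower seeds with both targets exact would need a negative amount; discard.
Cheapest feasible corner: $2.78.

$2.78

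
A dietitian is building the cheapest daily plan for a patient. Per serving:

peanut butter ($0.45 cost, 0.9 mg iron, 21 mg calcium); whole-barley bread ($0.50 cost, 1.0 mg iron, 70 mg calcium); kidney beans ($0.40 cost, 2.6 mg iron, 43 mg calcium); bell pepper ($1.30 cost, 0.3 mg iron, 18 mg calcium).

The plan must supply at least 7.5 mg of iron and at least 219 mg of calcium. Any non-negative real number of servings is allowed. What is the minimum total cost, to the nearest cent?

$1.77

A basic optimal solution has at most two foods positive. Try each food alone and each pair with both targets met exactly.
peanut butter only: max(7.5/0.9, 219/21) = 10.43 servings → $4.69.
whole-barley bread only: max(7.5/1.0, 219/70) = 7.5 servings → $3.75.
kidney beans only: max(7.5/2.6, 219/43) = 5.093 servings → $2.04.
bell pepper only: max(7.5/0.3, 219/18) = 25 servings → $32.50.
peanut butter + whole-barley bread with both tight: 7.286 servings and 0.9429 servings → $3.75.
peanut butter + kidney beans: the both-tight solution has a negative serving — not a feasible corner.
peanut butter + bell pepper with both tight: 7 servings and 4 servings → $8.35.
whole-barley bread + kidney beans with both tight: 1.776 servings and 2.201 servings → $1.77.
whole-barley bread + bell pepper: the both-tight solution has a negative serving — not a feasible corner.
kidney beans + bell pepper with both tight: 2.044 servings and 7.283 servings → $10.29.
Cheapest feasible corner: $1.77.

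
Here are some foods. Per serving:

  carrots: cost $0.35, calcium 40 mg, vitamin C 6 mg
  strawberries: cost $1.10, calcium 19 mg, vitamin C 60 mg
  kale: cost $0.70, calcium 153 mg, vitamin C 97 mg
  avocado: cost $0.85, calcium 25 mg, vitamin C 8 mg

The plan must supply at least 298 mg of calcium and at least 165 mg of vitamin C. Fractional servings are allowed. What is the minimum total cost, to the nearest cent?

For a min-cost LP with two ≥-constraints, a basic feasible solution has at most two positive variables.
carrots only: max(298/40, 165/6) = 27.5 servings → $9.62.
strawberries only: max(298/19, 165/60) = 15.68 servings → $17.25.
kale only: max(298/153, 165/97) = 1.948 servings → $1.36.
avocado only: max(298/25, 165/8) = 20.62 servings → $17.53.
carrots + strawberries with both tight: 6.45 servings and 2.105 servings → $4.57.
carrots + kale with both tight: 1.236 servings and 1.625 servings → $1.57.
carrots + avocado: intersection lies outside the first quadrant.
strawberries + kale: intersection lies outside the first quadrant.
strawberries + avocado with both tight: 1.292 servings and 10.94 servings → $10.72.
kale + avocado with both tight: 1.45 servings and 3.048 servings → $3.61.
So the least-cost plan costs $1.36.

$1.36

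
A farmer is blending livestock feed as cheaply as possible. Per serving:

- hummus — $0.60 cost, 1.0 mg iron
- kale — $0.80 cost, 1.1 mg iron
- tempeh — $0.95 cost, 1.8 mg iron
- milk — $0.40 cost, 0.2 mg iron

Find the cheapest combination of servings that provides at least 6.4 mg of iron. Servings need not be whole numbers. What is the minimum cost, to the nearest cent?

$3.38

Cost per mg of iron: tempeh $0.5278, hummus $0.6000, kale $0.7273, milk $2.0000.
With no serving limits, use only tempeh: 6.4 mg / 1.8 mg = 3.556 servings × $0.95 = $3.38.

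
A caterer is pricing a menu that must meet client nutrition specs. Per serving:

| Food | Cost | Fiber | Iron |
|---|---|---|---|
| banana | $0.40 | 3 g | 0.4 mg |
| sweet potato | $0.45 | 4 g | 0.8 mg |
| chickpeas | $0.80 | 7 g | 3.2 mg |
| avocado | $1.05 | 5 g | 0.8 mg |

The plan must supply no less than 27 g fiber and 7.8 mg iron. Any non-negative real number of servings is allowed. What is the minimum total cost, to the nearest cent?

$3.05

banana only: max(27/3, 7.8/0.4) = 19.5 servings → $7.80.
sweet potato only: max(27/4, 7.8/0.8) = 9.75 servings → $4.39.
chickpeas only: max(27/7, 7.8/3.2) = 3.857 servings → $3.09.
avocado only: max(27/5, 7.8/0.8) = 9.75 servings → $10.24.
banana + sweet potato: the both-tight solution has a negative serving — not a feasible corner.
banana + chickpeas with both tight: 4.676 servings and 1.853 servings → $3.35.
banana + avocado: intersection lies outside the first quadrant.
sweet potato + chickpeas with both tight: 4.417 servings and 1.333 servings → $3.05.
sweet potato + avocado with both targets exact would need a negative amount; discard.
chickpeas + avocado with both tight: 1.673 servings and 3.058 servings → $4.55.
So the least-cost plan costs $3.05.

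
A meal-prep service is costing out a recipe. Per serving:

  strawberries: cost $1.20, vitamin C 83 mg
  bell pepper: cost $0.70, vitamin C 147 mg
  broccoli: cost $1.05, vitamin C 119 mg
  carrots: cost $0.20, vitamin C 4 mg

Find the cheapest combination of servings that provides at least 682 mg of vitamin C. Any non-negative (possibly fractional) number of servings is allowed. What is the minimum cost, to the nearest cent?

Cost per mg of vitamin C: bell pepper $0.0048, broccoli $0.0088, strawberries $0.0145, carrots $0.0500.
With no serving limits, use only bell pepper: 682 mg / 147 mg = 4.639 servings × $0.70 = $3.25.

$3.25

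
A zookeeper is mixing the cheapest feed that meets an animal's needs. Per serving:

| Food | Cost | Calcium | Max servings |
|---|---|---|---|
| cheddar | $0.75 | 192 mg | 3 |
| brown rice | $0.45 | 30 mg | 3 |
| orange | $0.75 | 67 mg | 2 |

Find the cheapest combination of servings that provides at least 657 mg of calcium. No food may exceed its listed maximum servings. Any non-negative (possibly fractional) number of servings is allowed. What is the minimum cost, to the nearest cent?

$3.16

Cost per mg of calcium: cheddar $0.0039, orange $0.0112, brown rice $0.0150.
Take 3 servings of cheddar: +576.0 mg calcium for $2.25 (total $2.25, still need 81.0 mg).
Take 1.209 servings of orange: +81.0 mg calcium for $0.91 (total $3.16, still need 0.0 mg).
Greedy by cheapest-per-mg is optimal for a single linear constraint, so the minimum cost is $3.16.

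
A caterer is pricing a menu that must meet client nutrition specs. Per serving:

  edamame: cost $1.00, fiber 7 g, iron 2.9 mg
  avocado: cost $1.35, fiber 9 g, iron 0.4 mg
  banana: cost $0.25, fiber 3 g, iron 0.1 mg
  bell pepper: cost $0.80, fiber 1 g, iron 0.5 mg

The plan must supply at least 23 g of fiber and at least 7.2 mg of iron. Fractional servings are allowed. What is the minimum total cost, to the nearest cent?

$2.92

Check every corner: each single food scaled to meet both minima, and each pair solved so both constraints bind.
edamame only: max(23/7, 7.2/2.9) = 3.286 servings → $3.29.
avocado only: max(23/9, 7.2/0.4) = 18 servings → $24.30.
banana only: max(23/3, 7.2/0.1) = 72 servings → $18.00.
bell pepper only: max(23/1, 7.2/0.5) = 23 servings → $18.40.
edamame + avocado with both tight: 2.386 servings and 0.6996 servings → $3.33.
edamame + banana with both tight: 2.413 servings and 2.038 servings → $2.92.
edamame + bell pepper with both targets exact would need a negative amount; discard.
avocado + banana: intersection lies outside the first quadrant.
avocado + bell pepper with both tight: 1.049 servings and 13.56 servings → $12.26.
banana + bell pepper with both tight: 3.071 servings and 13.79 servings → $11.80.
Cheapest feasible corner: $2.92.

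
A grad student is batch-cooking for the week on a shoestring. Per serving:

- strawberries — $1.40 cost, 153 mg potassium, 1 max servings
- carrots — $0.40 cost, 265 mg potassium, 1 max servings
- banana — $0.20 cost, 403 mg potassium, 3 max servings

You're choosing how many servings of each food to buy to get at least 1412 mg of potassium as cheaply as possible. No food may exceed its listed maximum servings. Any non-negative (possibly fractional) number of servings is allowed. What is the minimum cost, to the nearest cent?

Cost per mg of potassium: banana $0.0005, carrots $0.0015, strawberries $0.0092.
Take 3 servings of banana: +1209.0 mg potassium for $0.60 (total $0.60, still need 203.0 mg).
Take 0.766 servings of carrots: +203.0 mg potassium for $0.31 (total $0.91, still need 0.0 mg).
Greedy by cheapest-per-mg is optimal for a single linear constraint, so the minimum cost is $0.91.

$0.91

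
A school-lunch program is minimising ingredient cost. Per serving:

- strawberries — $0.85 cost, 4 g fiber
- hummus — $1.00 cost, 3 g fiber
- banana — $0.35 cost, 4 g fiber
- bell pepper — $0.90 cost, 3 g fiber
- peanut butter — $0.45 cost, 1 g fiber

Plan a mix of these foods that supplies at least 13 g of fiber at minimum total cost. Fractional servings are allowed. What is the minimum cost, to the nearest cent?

$1.14

Cost per g of fiber: banana $0.0875, strawberries $0.2125, bell pepper $0.3000, hummus $0.3333, peanut butter $0.4500.
With no serving limits, use only banana: 13 g / 4 g = 3.25 servings × $0.35 = $1.14.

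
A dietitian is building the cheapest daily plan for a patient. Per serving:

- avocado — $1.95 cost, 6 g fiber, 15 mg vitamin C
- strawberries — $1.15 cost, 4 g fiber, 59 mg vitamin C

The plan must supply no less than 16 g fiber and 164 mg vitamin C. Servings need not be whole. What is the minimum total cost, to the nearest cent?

Two binding constraints pin down two serving amounts, so the optimal mix uses at most two foods. The candidates are each food alone (scaled to the tighter of fiber/vitamin C) and each pair with both constraints tight.
avocado only: max(16/6, 164/15) = 10.93 servings → $21.32.
strawberries only: max(16/4, 164/59) = 4 servings → $4.60.
avocado + strawberries with both tight: 0.9796 servings and 2.531 servings → $4.82.
So the least-cost plan costs $4.60.

$4.60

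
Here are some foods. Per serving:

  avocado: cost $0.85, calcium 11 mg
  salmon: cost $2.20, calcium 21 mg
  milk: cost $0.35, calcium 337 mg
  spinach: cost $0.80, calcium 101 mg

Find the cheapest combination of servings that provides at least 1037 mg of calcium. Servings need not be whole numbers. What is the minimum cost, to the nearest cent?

$1.08

Cost per mg of calcium: milk $0.0010, spinach $0.0079, avocado $0.0773, salmon $0.1048.
With no serving limits, use only milk: 1037 mg / 337 mg = 3.077 servings × $0.35 = $1.08.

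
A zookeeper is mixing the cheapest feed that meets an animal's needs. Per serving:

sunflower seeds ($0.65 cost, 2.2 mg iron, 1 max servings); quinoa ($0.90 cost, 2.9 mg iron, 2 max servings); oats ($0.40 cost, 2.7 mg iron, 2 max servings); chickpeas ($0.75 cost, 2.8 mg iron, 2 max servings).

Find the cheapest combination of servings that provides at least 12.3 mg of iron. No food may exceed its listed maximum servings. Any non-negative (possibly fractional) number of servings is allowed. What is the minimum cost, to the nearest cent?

Cost per mg of iron: oats $0.1481, chickpeas $0.2679, sunflower seeds $0.2955, quinoa $0.3103.
Take 2 servings of oats: +5.4 mg iron for $0.80 (total $0.80, still need 6.9 mg).
Take 2 servings of chickpeas: +5.6 mg iron for $1.50 (total $2.30, still need 1.3 mg).
Take 0.5909 servings of sunflower seeds: +1.3 mg iron for $0.38 (total $2.68, still need 0.0 mg).
Greedy by cheapest-per-mg is optimal for a single linear constraint, so the minimum cost is $2.68.

$2.68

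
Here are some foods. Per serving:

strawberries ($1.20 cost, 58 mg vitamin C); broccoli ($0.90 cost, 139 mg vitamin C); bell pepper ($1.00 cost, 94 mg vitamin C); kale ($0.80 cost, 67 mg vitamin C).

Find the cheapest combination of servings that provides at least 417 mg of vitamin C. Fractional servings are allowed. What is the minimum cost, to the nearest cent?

$2.70

Cost per mg of vitamin C: broccoli $0.0065, bell pepper $0.0106, kale $0.0119, strawberries $0.0207.
With no serving limits, use only broccoli: 417 mg / 139 mg = 3 servings × $0.90 = $2.70.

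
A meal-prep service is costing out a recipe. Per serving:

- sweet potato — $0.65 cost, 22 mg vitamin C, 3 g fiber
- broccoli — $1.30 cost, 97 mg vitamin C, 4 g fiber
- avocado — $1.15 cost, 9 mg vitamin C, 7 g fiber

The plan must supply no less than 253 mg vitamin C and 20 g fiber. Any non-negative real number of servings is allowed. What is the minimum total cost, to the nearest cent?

sweet potato only: max(253/22, 20/3) = 11.5 servings → $7.47.
broccoli only: max(253/97, 20/4) = 5 servings → $6.50.
avocado only: max(253/9, 20/7) = 28.11 servings → $32.33.
sweet potato + broccoli with both tight: 4.571 servings and 1.571 servings → $5.01.
sweet potato + avocado: the both-tight solution has a negative serving — not a feasible corner.
broccoli + avocado with both tight: 2.474 servings and 1.443 servings → $4.88.
The minimum over all feasible corners is $4.88.

$4.88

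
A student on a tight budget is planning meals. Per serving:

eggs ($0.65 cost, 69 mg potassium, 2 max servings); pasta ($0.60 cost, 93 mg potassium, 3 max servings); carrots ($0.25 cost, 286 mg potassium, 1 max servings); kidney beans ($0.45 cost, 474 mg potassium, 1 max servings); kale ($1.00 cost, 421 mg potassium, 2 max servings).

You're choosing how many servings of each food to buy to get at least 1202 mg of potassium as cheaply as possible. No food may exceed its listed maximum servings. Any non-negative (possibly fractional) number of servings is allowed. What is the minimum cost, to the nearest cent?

Cost per mg of potassium: carrots $0.0009, kidney beans $0.0009, kale $0.0024, pasta $0.0065, eggs $0.0094.
Take 1 serving of carrots: +286.0 mg potassium for $0.25 (total $0.25, still need 916.0 mg).
Take 1 serving of kidney beans: +474.0 mg potassium for $0.45 (total $0.70, still need 442.0 mg).
Take 1.05 servings of kale: +442.0 mg potassium for $1.05 (total $1.75, still need 0.0 mg).
Greedy by cheapest-per-mg is optimal for a single linear constraint, so the minimum cost is $1.75.

$1.75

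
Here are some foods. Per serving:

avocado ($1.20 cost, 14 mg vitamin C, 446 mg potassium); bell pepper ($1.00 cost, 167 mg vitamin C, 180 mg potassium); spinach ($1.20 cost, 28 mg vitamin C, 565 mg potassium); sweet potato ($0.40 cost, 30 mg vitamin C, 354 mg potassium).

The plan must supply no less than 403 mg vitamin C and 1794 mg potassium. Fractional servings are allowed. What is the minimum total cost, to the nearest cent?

$3.34

Two binding constraints pin down two serving amounts, so the optimal mix uses at most two foods. The candidates are each food alone (scaled to the tighter of vitamin C/potassium) and each pair with both constraints tight.
avocado only: max(403/14, 1794/446) = 28.79 servings → $34.54.
bell pepper only: max(403/167, 1794/180) = 9.967 servings → $9.97.
spinach only: max(403/28, 1794/565) = 14.39 servings → $17.27.
sweet potato only: max(403/30, 1794/354) = 13.43 servings → $5.37.
avocado + bell pepper with both tight: 3.155 servings and 2.149 servings → $5.93.
avocado + spinach with both targets exact would need a negative amount; discard.
avocado + sweet potato with both targets exact would need a negative amount; discard.
bell pepper + spinach with both tight: 1.987 servings and 2.542 servings → $5.04.
bell pepper + sweet potato with both tight: 1.654 servings and 4.227 servings → $3.34.
spinach + sweet potato: the both-tight solution has a negative serving — not a feasible corner.
The minimum over all feasible corners is $3.34.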